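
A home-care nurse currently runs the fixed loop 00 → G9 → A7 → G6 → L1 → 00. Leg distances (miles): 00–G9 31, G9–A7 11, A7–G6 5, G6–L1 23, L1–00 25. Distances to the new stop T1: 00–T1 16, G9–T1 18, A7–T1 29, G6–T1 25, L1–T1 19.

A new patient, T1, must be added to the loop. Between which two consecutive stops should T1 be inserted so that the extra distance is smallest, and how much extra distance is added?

Insertion cost between consecutive stops i–j is d(i,T1) + d(T1,j) − d(i,j):
  between 00 and G9: 16 + 18 − 31 = 3
  between G9 and A7: 18 + 29 − 11 = 36
  between A7 and G6: 29 + 25 − 5 = 49
  between G6 and L1: 25 + 19 − 23 = 21
  between L1 and 00: 19 + 16 − 25 = 10
Cheapest insertion is between 00 and G9, adding 3.
New total = 95 + 3 = 98.

+3 miles — insert T1 between 00 and G9.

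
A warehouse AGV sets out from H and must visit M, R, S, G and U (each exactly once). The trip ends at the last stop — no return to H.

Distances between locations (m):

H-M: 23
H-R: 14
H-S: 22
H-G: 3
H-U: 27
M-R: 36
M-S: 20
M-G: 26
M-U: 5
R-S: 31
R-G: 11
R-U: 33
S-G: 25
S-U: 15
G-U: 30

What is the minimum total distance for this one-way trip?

There are 5! = 120 possible orderings.
H→M→R→S→G→U: 23+36+31+25+30 = 145
H→M→R→S→U→G: 23+36+31+15+30 = 135
H→M→R→G→S→U: 23+36+11+25+15 = 110
H→M→R→G→U→S: 23+36+11+30+15 = 115
H→M→R→U→S→G: 23+36+33+15+25 = 132
H→M→R→U→G→S: 23+36+33+30+25 = 147
H→M→S→R→G→U: 23+20+31+11+30 = 115
H→M→S→R→U→G: 23+20+31+33+30 = 137
H→M→S→G→R→U: 23+20+25+11+33 = 112
H→M→S→G→U→R: 23+20+25+30+33 = 131
H→M→S→U→R→G: 23+20+15+33+11 = 102
H→M→S→U→G→R: 23+20+15+30+11 = 99
H→M→G→R→S→U: 23+26+11+31+15 = 106
H→M→G→R→U→S: 23+26+11+33+15 = 108
… (106 more)
H→G→R→S→U→M: 3+11+31+15+5 = 65  ← best
The minimum is 65.
One shortest path: H → G → R → S → U → M.

Shortest open route: 65 m.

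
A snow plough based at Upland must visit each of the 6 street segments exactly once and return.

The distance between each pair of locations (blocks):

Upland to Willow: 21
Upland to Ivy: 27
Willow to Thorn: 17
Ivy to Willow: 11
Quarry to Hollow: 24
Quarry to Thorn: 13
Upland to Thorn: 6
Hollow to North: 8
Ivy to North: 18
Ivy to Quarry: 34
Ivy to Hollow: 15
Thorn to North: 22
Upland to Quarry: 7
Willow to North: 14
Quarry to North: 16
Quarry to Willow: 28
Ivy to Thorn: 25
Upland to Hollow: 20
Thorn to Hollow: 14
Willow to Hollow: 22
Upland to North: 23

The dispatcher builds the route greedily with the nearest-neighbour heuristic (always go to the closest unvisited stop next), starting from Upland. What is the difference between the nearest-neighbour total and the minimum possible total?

10 blocks longer than the optimal tour.

Upland: Thorn=6, Quarry=7, Hollow=20, Willow=21, North=23, Ivy=27 ⇒ Thorn
Thorn: Quarry=13, Hollow=14, Willow=17, North=22, Ivy=25 ⇒ Quarry
Quarry: North=16, Hollow=24, Willow=28, Ivy=34 ⇒ North
North: Hollow=8, Willow=14, Ivy=18 ⇒ Hollow
Hollow: Ivy=15, Willow=22 ⇒ Ivy
Ivy: Willow=11 ⇒ Willow
NN route Upland → Thorn → Quarry → North → Hollow → Ivy → Willow → Upland costs 90.
Optimal: Upland → Quarry → North → Hollow → Ivy → Willow → Thorn → Upland costs 80 (by enumerating all 360 distinct tours).
Excess = 90 − 80 = 10.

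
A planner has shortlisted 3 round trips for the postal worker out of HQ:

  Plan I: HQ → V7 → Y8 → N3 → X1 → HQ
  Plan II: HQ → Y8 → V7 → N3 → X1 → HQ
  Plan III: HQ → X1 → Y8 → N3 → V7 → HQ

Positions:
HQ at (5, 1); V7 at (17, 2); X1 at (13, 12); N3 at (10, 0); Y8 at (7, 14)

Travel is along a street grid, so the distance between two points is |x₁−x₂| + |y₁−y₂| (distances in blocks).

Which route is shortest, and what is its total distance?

Shortest is Plan III, total 66 blocks.

Plan I: 13 + 22 + 17 + 15 + 19 = 86
Plan II: 15 + 22 + 9 + 15 + 19 = 80
Plan III: 19 + 8 + 17 + 9 + 13 = 66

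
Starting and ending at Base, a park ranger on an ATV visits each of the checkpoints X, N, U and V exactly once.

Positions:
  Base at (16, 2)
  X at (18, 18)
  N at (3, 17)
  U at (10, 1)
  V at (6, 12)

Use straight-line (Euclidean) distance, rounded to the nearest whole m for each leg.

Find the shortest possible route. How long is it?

55 m — the shortest possible round trip.

There are 12 distinct closed tours to check (reversals are equivalent).
Base-X-N-U-V-Base: 16+15+17+12+14 = 74
Base-X-N-V-U-Base: 16+15+6+12+6 = 55
Base-X-U-N-V-Base: 16+19+17+6+14 = 72
Base-X-U-V-N-Base: 16+19+12+6+20 = 73
Base-X-V-N-U-Base: 16+13+6+17+6 = 58
Base-X-V-U-N-Base: 16+13+12+17+20 = 78
Base-N-X-U-V-Base: 20+15+19+12+14 = 80
Base-N-X-V-U-Base: 20+15+13+12+6 = 66
Base-N-U-X-V-Base: 20+17+19+13+14 = 83
Base-N-V-X-U-Base: 20+6+13+19+6 = 64
Base-U-X-N-V-Base: 6+19+15+6+14 = 60
Base-U-N-X-V-Base: 6+17+15+13+14 = 65
The minimum is 55.
One optimal route: Base → X → N → V → U → Base (or its reverse).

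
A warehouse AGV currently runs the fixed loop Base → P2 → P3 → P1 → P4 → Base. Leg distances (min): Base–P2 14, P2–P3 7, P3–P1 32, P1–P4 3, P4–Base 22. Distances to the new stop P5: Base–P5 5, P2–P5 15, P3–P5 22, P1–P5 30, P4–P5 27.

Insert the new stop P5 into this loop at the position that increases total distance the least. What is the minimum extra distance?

+6 min — insert P5 between Base and P2.

Insertion cost between consecutive stops i–j is d(i,P5) + d(P5,j) − d(i,j):
  between Base and P2: 5 + 15 − 14 = 6
  between P2 and P3: 15 + 22 − 7 = 30
  between P3 and P1: 22 + 30 − 32 = 20
  between P1 and P4: 30 + 27 − 3 = 54
  between P4 and Base: 27 + 5 − 22 = 10
Cheapest insertion is between Base and P2, adding 6.
New total = 78 + 6 = 84.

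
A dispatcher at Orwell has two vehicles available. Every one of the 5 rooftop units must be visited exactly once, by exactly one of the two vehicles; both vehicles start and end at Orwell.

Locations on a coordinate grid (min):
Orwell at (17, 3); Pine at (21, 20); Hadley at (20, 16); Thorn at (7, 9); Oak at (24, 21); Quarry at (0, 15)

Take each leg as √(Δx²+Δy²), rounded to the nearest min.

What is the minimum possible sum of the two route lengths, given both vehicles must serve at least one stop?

There are 2^4 − 1 = 15 ways to divide the 5 stops into two non-empty groups. For each, the best each vehicle can do is its own shortest tour through its group:
  {Pine} + {Hadley, Thorn, Oak, Quarry}: 34 + 65 = 99
  {Hadley} + {Pine, Thorn, Oak, Quarry}: 26 + 65 = 91
  {Pine, Hadley} + {Thorn, Oak, Quarry}: 34 + 65 = 99
  {Thorn} + {Pine, Hadley, Oak, Quarry}: 24 + 65 = 89
  {Pine, Thorn} + {Hadley, Oak, Quarry}: 47 + 65 = 112
  {Hadley, Thorn} + {Pine, Oak, Quarry}: 40 + 65 = 105
  … (15 splits in total)
  {Pine, Hadley, Oak} + {Thorn, Quarry}: 39 + 42 = 81  ← best
Best: vehicle 1 Orwell → Pine → Oak → Hadley → Orwell = 39; vehicle 2 Orwell → Thorn → Quarry → Orwell = 42; combined 81.

81 min — the smallest possible combined total.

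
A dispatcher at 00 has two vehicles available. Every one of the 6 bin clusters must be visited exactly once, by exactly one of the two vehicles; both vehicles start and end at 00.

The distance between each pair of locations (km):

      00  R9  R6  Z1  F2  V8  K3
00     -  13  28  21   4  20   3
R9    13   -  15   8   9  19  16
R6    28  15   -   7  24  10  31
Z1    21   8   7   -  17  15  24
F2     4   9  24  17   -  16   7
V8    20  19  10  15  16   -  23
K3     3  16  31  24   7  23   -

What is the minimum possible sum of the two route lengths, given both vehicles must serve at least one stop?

There are 2^5 − 1 = 31 ways to divide the 6 stops into two non-empty groups. For each, the best each vehicle can do is its own shortest tour through its group:
  {R9} + {R6, Z1, F2, V8, K3}: 26 + 64 = 90
  {R6} + {R9, Z1, F2, V8, K3}: 56 + 62 = 118
  {R9, R6} + {Z1, F2, V8, K3}: 56 + 62 = 118
  {Z1} + {R9, R6, F2, V8, K3}: 42 + 64 = 106
  {R9, Z1} + {R6, F2, V8, K3}: 42 + 64 = 106
  {R6, Z1} + {R9, F2, V8, K3}: 56 + 58 = 114
  … (31 splits in total)
  {R9, R6, Z1, F2, V8} + {K3}: 58 + 6 = 64  ← best
Best: vehicle 1 00 → R9 → Z1 → R6 → V8 → F2 → 00 = 58; vehicle 2 00 → K3 → 00 = 6; combined 64.

64 km — the smallest possible combined total.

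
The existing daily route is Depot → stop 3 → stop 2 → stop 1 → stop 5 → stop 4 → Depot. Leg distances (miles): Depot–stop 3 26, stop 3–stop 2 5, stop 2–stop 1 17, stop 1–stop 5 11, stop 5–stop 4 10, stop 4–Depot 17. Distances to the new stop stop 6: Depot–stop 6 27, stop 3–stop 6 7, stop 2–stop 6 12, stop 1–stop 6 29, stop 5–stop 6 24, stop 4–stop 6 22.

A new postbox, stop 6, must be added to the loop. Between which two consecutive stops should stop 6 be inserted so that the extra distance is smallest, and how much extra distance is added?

Insertion cost between consecutive stops i–j is d(i,stop 6) + d(stop 6,j) − d(i,j):
  between Depot and stop 3: 27 + 7 − 26 = 8
  between stop 3 and stop 2: 7 + 12 − 5 = 14
  between stop 2 and stop 1: 12 + 29 − 17 = 24
  between stop 1 and stop 5: 29 + 24 − 11 = 42
  between stop 5 and stop 4: 24 + 22 − 10 = 36
  between stop 4 and Depot: 22 + 27 − 17 = 32
Cheapest insertion is between Depot and stop 3, adding 8.
New total = 86 + 8 = 94.

Adding 8 miles by placing stop 6 on the Depot–stop 3 leg.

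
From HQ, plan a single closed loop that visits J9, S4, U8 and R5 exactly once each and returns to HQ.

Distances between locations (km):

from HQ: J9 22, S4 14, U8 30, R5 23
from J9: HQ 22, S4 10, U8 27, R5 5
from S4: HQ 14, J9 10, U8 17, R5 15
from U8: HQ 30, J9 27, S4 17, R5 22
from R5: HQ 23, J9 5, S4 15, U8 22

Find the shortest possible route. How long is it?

80 km — the shortest possible round trip.

HQ-J9-S4-U8-R5-HQ: 22+10+17+22+23 = 94
HQ-J9-S4-R5-U8-HQ: 22+10+15+22+30 = 99
HQ-J9-U8-S4-R5-HQ: 22+27+17+15+23 = 104
HQ-J9-U8-R5-S4-HQ: 22+27+22+15+14 = 100
HQ-J9-R5-S4-U8-HQ: 22+5+15+17+30 = 89
HQ-J9-R5-U8-S4-HQ: 22+5+22+17+14 = 80
HQ-S4-J9-U8-R5-HQ: 14+10+27+22+23 = 96
HQ-S4-J9-R5-U8-HQ: 14+10+5+22+30 = 81
HQ-S4-U8-J9-R5-HQ: 14+17+27+5+23 = 86
HQ-S4-R5-J9-U8-HQ: 14+15+5+27+30 = 91
HQ-U8-J9-S4-R5-HQ: 30+27+10+15+23 = 105
HQ-U8-S4-J9-R5-HQ: 30+17+10+5+23 = 85
The minimum is 80.
One optimal route: HQ → J9 → R5 → U8 → S4 → HQ (or its reverse).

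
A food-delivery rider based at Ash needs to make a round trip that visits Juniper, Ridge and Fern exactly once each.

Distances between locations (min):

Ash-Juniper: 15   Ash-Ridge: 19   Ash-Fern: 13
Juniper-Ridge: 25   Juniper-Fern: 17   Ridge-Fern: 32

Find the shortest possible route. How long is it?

With 3 stops there are 3!/2 = 3 distinct round trips (a route and its reverse cost the same).
Ash→Juniper→Ridge→Fern→Ash: 15+25+32+13 = 85
Ash→Juniper→Fern→Ridge→Ash: 15+17+32+19 = 83
Ash→Ridge→Juniper→Fern→Ash: 19+25+17+13 = 74
The minimum is 74.
One optimal route: Ash → Ridge → Juniper → Fern → Ash (or its reverse).

Minimum total distance: 74 min.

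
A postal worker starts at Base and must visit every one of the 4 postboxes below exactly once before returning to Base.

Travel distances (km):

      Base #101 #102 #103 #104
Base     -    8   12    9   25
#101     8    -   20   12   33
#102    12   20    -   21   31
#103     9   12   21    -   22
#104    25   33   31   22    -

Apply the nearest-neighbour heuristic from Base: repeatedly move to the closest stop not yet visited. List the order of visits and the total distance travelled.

From Base: distances to unvisited — #101=8, #103=9, #102=12, #104=25. Nearest is #101 (8).
From #101: distances to unvisited — #103=12, #102=20, #104=33. Nearest is #103 (12).
From #103: distances to unvisited — #102=21, #104=22. Nearest is #102 (21).
From #102: distances to unvisited — #104=31. Nearest is #104 (31).
Return #104→Base: 25.
Total = 8 + 12 + 21 + 31 + 25 = 97.

97 km along Base → #101 → #103 → #102 → #104 → Base.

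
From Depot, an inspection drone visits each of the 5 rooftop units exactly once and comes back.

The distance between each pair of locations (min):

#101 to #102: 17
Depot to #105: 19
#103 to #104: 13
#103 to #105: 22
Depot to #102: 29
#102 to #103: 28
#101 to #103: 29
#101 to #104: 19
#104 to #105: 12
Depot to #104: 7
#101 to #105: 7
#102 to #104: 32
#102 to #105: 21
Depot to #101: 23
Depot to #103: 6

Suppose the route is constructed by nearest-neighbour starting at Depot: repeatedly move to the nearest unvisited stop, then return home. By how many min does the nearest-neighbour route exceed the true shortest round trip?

From Depot: #103=6, #104=7, #105=19, #101=23, #102=29 → choose #103 (6).
From #103: #104=13, #105=22, #102=28, #101=29 → choose #104 (13).
From #104: #105=12, #101=19, #102=32 → choose #105 (12).
From #105: #101=7, #102=21 → choose #101 (7).
From #101: #102=17 → choose #102 (17).
NN route Depot → #103 → #104 → #105 → #101 → #102 → Depot costs 84.
Optimal: Depot → #103 → #102 → #101 → #105 → #104 → Depot costs 77 (by enumerating all 60 distinct tours).
Excess = 84 − 77 = 7.

Excess over optimum: 7 min.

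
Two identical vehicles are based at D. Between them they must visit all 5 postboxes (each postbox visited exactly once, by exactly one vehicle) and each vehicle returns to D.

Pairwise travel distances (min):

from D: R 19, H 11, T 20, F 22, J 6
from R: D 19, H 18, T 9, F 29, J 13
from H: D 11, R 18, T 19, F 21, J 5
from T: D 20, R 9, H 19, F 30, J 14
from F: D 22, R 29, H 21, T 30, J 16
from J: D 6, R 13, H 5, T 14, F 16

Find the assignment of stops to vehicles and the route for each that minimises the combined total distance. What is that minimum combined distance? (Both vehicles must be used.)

102 min — the smallest possible combined total.

There are 2^4 − 1 = 15 ways to divide the 5 stops into two non-empty groups. For each, the best each vehicle can do is its own shortest tour through its group:
  {R} + {H, T, F, J}: 38 + 82 = 120
  {H} + {R, T, F, J}: 22 + 80 = 102
  {R, H} + {T, F, J}: 48 + 72 = 120
  {T} + {R, H, F, J}: 40 + 80 = 120
  {R, T} + {H, F, J}: 48 + 54 = 102
  {H, T} + {R, F, J}: 50 + 70 = 120
  … (15 splits in total)
Best: vehicle 1 D → H → D = 22; vehicle 2 D → R → T → F → J → D = 80; combined 102.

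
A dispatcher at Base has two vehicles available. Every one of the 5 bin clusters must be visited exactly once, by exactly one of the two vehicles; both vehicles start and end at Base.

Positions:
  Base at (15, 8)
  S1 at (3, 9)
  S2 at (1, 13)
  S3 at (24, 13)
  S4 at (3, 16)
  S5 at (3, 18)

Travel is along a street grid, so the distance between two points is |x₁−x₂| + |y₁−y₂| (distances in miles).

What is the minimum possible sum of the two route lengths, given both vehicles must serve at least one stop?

Minimum combined distance: 76 miles.

Try each way of splitting the stops between the two vehicles (each non-empty) and, for each split, find the best tour for each vehicle:
  {S1} + {S2, S3, S4, S5}: 26 + 66 = 92
  {S2} + {S1, S3, S4, S5}: 38 + 62 = 100
  {S1, S2} + {S3, S4, S5}: 38 + 62 = 100
  {S3} + {S1, S2, S4, S5}: 28 + 48 = 76
  {S1, S3} + {S2, S4, S5}: 52 + 48 = 100
  {S2, S3} + {S1, S4, S5}: 56 + 44 = 100
  … (15 splits in total)
Best: vehicle 1 Base → S3 → Base = 28; vehicle 2 Base → S1 → S2 → S4 → S5 → Base = 48; combined 76.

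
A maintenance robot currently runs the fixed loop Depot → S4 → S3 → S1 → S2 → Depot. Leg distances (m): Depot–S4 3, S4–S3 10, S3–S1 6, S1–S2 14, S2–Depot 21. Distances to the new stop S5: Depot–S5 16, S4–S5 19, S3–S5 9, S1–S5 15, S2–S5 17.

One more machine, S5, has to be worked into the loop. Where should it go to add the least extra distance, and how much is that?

Adding 12 m by placing S5 on the S2–Depot leg.

Insertion cost between consecutive stops i–j is d(i,S5) + d(S5,j) − d(i,j):
  between Depot and S4: 16 + 19 − 3 = 32
  between S4 and S3: 19 + 9 − 10 = 18
  between S3 and S1: 9 + 15 − 6 = 18
  between S1 and S2: 15 + 17 − 14 = 18
  between S2 and Depot: 17 + 16 − 21 = 12
Cheapest insertion is between S2 and Depot, adding 12.
New total = 54 + 12 = 66.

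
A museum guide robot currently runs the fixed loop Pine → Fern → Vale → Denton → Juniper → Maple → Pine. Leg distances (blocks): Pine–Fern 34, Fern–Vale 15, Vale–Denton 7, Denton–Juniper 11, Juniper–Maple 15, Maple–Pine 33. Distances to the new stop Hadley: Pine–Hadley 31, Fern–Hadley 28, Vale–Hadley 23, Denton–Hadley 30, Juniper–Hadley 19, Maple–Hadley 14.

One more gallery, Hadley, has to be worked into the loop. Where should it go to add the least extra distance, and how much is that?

Insertion cost between consecutive stops i–j is d(i,Hadley) + d(Hadley,j) − d(i,j):
  between Pine and Fern: 31 + 28 − 34 = 25
  between Fern and Vale: 28 + 23 − 15 = 36
  between Vale and Denton: 23 + 30 − 7 = 46
  between Denton and Juniper: 30 + 19 − 11 = 38
  between Juniper and Maple: 19 + 14 − 15 = 18
  between Maple and Pine: 14 + 31 − 33 = 12
Cheapest insertion is between Maple and Pine, adding 12.
New total = 115 + 12 = 127.

Minimum extra distance: 12 blocks, inserting Hadley between Maple and Pine.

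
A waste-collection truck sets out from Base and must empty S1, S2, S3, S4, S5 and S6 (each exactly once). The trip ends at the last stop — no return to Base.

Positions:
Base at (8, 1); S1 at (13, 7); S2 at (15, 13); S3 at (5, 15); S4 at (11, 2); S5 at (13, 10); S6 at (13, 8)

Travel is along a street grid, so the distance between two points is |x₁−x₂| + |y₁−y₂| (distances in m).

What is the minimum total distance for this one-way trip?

31 m — the minimum one-way total.

There are 6! = 720 possible orderings.
Base → S1 → S2 → S3 → S4 → S5 → S6: 11+8+12+19+10+2 = 62
Base → S1 → S2 → S3 → S4 → S6 → S5: 11+8+12+19+8+2 = 60
Base → S1 → S2 → S3 → S5 → S4 → S6: 11+8+12+13+10+8 = 62
Base → S1 → S2 → S3 → S5 → S6 → S4: 11+8+12+13+2+8 = 54
Base → S1 → S2 → S3 → S6 → S4 → S5: 11+8+12+15+8+10 = 64
Base → S1 → S2 → S3 → S6 → S5 → S4: 11+8+12+15+2+10 = 58
Base → S1 → S2 → S4 → S3 → S5 → S6: 11+8+15+19+13+2 = 68
Base → S1 → S2 → S4 → S3 → S6 → S5: 11+8+15+19+15+2 = 70
… (712 more)
Base → S4 → S1 → S6 → S5 → S2 → S3: 4+7+1+2+5+12 = 31  ← best
The minimum is 31.
One shortest path: Base → S4 → S1 → S6 → S5 → S2 → S3.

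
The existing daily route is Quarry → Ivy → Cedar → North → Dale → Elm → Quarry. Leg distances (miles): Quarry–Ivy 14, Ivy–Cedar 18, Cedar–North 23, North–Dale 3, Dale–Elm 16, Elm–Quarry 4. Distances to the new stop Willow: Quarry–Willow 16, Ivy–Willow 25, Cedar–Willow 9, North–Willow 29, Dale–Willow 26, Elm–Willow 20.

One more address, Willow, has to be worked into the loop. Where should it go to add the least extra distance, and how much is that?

Adding 15 miles by placing Willow on the Cedar–North leg.

Insertion cost between consecutive stops i–j is d(i,Willow) + d(Willow,j) − d(i,j):
  between Quarry and Ivy: 16 + 25 − 14 = 27
  between Ivy and Cedar: 25 + 9 − 18 = 16
  between Cedar and North: 9 + 29 − 23 = 15
  between North and Dale: 29 + 26 − 3 = 52
  between Dale and Elm: 26 + 20 − 16 = 30
  between Elm and Quarry: 20 + 16 − 4 = 32
Cheapest insertion is between Cedar and North, adding 15.
New total = 78 + 15 = 93.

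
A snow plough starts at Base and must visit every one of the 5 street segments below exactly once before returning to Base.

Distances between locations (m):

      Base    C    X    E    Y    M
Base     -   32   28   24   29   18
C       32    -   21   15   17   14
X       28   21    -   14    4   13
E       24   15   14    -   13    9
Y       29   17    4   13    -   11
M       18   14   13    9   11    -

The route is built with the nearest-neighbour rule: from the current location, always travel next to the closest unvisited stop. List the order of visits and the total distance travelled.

97 m along Base → M → E → Y → X → C → Base.

From Base: distances to unvisited — M=18, E=24, X=28, Y=29, C=32. Nearest is M (18).
From M: distances to unvisited — E=9, Y=11, X=13, C=14. Nearest is E (9).
From E: distances to unvisited — Y=13, X=14, C=15. Nearest is Y (13).
From Y: distances to unvisited — X=4, C=17. Nearest is X (4).
From X: distances to unvisited — C=21. Nearest is C (21).
Return C→Base: 32.
Total = 18 + 9 + 13 + 4 + 21 + 32 = 97.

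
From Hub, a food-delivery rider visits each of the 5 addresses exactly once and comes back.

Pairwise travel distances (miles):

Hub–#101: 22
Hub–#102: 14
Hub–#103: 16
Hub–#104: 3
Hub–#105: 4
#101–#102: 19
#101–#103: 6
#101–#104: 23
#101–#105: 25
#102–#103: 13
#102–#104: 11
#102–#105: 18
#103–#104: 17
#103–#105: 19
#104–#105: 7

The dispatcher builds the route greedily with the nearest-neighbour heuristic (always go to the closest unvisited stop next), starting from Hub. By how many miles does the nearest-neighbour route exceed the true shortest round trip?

Hub: #104=3, #105=4, #102=14, #103=16, #101=22 ⇒ #104
#104: #105=7, #102=11, #103=17, #101=23 ⇒ #105
#105: #102=18, #103=19, #101=25 ⇒ #102
#102: #103=13, #101=19 ⇒ #103
#103: #101=6 ⇒ #101
NN route Hub → #104 → #105 → #102 → #103 → #101 → Hub costs 69.
Optimal: Hub → #104 → #102 → #101 → #103 → #105 → Hub costs 62 (by enumerating all 60 distinct tours).
Excess = 69 − 62 = 7.

Excess over optimum: 7 miles.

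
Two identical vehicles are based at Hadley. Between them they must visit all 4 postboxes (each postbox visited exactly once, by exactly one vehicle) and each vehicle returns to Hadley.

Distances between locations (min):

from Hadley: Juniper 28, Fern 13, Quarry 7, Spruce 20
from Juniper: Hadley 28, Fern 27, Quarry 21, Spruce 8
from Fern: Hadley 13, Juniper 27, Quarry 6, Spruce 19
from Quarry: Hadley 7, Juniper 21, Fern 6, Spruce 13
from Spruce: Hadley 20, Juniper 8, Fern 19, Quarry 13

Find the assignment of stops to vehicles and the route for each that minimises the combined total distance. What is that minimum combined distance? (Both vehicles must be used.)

82 min — the smallest possible combined total.

Try each way of splitting the stops between the two vehicles (each non-empty) and, for each split, find the best tour for each vehicle:
  {Juniper} + {Fern, Quarry, Spruce}: 56 + 52 = 108
  {Fern} + {Juniper, Quarry, Spruce}: 26 + 56 = 82
  {Juniper, Fern} + {Quarry, Spruce}: 68 + 40 = 108
  {Quarry} + {Juniper, Fern, Spruce}: 14 + 68 = 82
  {Juniper, Quarry} + {Fern, Spruce}: 56 + 52 = 108
  {Fern, Quarry} + {Juniper, Spruce}: 26 + 56 = 82
  … (7 splits in total)
Best: vehicle 1 Hadley → Fern → Hadley = 26; vehicle 2 Hadley → Juniper → Spruce → Quarry → Hadley = 56; combined 82.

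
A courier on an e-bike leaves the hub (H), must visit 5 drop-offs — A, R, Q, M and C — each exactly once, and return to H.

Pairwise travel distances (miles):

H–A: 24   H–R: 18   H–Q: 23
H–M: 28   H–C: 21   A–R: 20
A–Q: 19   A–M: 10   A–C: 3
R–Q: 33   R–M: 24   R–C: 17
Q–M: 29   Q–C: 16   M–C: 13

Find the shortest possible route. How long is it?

H→A→R→Q→M→C→H: 24+20+33+29+13+21 = 140
H→A→R→Q→C→M→H: 24+20+33+16+13+28 = 134
H→A→R→M→Q→C→H: 24+20+24+29+16+21 = 134
H→A→R→M→C→Q→H: 24+20+24+13+16+23 = 120
H→A→R→C→Q→M→H: 24+20+17+16+29+28 = 134
H→A→R→C→M→Q→H: 24+20+17+13+29+23 = 126
H→A→Q→R→M→C→H: 24+19+33+24+13+21 = 134
H→A→Q→R→C→M→H: 24+19+33+17+13+28 = 134
H→A→Q→M→R→C→H: 24+19+29+24+17+21 = 134
H→A→Q→M→C→R→H: 24+19+29+13+17+18 = 120
H→A→Q→C→R→M→H: 24+19+16+17+24+28 = 128
H→A→Q→C→M→R→H: 24+19+16+13+24+18 = 114
H→A→M→R→Q→C→H: 24+10+24+33+16+21 = 128
H→A→M→R→C→Q→H: 24+10+24+17+16+23 = 114
… (46 more)
H→R→M→A→C→Q→H: 18+24+10+3+16+23 = 94  ← best
The minimum is 94.
One optimal route: H → R → M → A → C → Q → H (or its reverse).

Minimum total distance: 94 miles.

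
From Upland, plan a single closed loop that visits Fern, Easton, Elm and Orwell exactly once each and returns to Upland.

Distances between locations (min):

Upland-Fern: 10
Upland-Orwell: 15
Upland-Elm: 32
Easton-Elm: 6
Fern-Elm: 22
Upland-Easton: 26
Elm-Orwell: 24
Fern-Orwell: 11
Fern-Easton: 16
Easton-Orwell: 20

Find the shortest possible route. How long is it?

Upland → Fern → Easton → Elm → Orwell → Upland: 10+16+6+24+15 = 71
Upland → Fern → Easton → Orwell → Elm → Upland: 10+16+20+24+32 = 102
Upland → Fern → Elm → Easton → Orwell → Upland: 10+22+6+20+15 = 73
Upland → Fern → Elm → Orwell → Easton → Upland: 10+22+24+20+26 = 102
Upland → Fern → Orwell → Easton → Elm → Upland: 10+11+20+6+32 = 79
Upland → Fern → Orwell → Elm → Easton → Upland: 10+11+24+6+26 = 77
Upland → Easton → Fern → Elm → Orwell → Upland: 26+16+22+24+15 = 103
Upland → Easton → Fern → Orwell → Elm → Upland: 26+16+11+24+32 = 109
Upland → Easton → Elm → Fern → Orwell → Upland: 26+6+22+11+15 = 80
Upland → Easton → Orwell → Fern → Elm → Upland: 26+20+11+22+32 = 111
Upland → Elm → Fern → Easton → Orwell → Upland: 32+22+16+20+15 = 105
Upland → Elm → Easton → Fern → Orwell → Upland: 32+6+16+11+15 = 80
The minimum is 71.
One optimal route: Upland → Fern → Easton → Elm → Orwell → Upland (or its reverse).

Shortest round trip = 71 min.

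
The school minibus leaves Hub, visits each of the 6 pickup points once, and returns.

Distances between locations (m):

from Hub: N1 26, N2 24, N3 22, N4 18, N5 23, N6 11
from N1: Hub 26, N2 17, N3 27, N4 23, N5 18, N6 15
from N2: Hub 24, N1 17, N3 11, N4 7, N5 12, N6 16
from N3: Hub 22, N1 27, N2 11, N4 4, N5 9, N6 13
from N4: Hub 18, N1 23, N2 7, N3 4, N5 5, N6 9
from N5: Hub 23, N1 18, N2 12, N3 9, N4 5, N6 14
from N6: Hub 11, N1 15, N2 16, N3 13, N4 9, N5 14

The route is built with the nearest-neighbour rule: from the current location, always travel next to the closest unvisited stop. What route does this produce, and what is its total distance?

At Hub the remaining stops are N6 11, N4 18, N3 22, N5 23, N2 24, N1 26; go to N6.
At N6 the remaining stops are N4 9, N3 13, N5 14, N1 15, N2 16; go to N4.
At N4 the remaining stops are N3 4, N5 5, N2 7, N1 23; go to N3.
At N3 the remaining stops are N5 9, N2 11, N1 27; go to N5.
At N5 the remaining stops are N2 12, N1 18; go to N2.
At N2 the remaining stops are N1 17; go to N1.
Return N1→Hub: 26.
Total = 11 + 9 + 4 + 9 + 12 + 17 + 26 = 88.

Total distance 88 m via the nearest-neighbour route Hub → N6 → N4 → N3 → N5 → N2 → N1 → Hub.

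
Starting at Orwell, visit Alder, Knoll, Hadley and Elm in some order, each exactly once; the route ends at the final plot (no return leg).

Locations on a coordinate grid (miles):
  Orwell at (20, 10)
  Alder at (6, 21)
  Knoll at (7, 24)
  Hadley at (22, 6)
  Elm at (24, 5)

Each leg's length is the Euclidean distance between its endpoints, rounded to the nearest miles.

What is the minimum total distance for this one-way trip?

33 miles — the minimum one-way total.

There are 4! = 24 possible orderings.
Orwell - Alder - Knoll - Hadley - Elm: 18+3+23+2 = 46
Orwell - Alder - Knoll - Elm - Hadley: 18+3+25+2 = 48
Orwell - Alder - Hadley - Knoll - Elm: 18+22+23+25 = 88
Orwell - Alder - Hadley - Elm - Knoll: 18+22+2+25 = 67
Orwell - Alder - Elm - Knoll - Hadley: 18+24+25+23 = 90
Orwell - Alder - Elm - Hadley - Knoll: 18+24+2+23 = 67
Orwell - Knoll - Alder - Hadley - Elm: 19+3+22+2 = 46
Orwell - Knoll - Alder - Elm - Hadley: 19+3+24+2 = 48
Orwell - Knoll - Hadley - Alder - Elm: 19+23+22+24 = 88
Orwell - Knoll - Hadley - Elm - Alder: 19+23+2+24 = 68
Orwell - Knoll - Elm - Alder - Hadley: 19+25+24+22 = 90
Orwell - Knoll - Elm - Hadley - Alder: 19+25+2+22 = 68
Orwell - Hadley - Alder - Knoll - Elm: 4+22+3+25 = 54
Orwell - Hadley - Alder - Elm - Knoll: 4+22+24+25 = 75
… (10 more)
Orwell - Hadley - Elm - Alder - Knoll: 4+2+24+3 = 33  ← best
The minimum is 33.
One shortest path: Orwell → Hadley → Elm → Alder → Knoll.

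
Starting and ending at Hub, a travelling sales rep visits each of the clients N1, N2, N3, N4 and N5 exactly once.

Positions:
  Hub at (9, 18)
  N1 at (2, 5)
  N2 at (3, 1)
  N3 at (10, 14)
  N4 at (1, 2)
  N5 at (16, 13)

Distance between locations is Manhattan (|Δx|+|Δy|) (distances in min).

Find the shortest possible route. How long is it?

Minimum total distance: 64 min.

There are 60 distinct closed tours to check (reversals are equivalent).
Hub - N1 - N2 - N3 - N4 - N5 - Hub: 20+5+20+21+26+12 = 104
Hub - N1 - N2 - N3 - N5 - N4 - Hub: 20+5+20+7+26+24 = 102
Hub - N1 - N2 - N4 - N3 - N5 - Hub: 20+5+3+21+7+12 = 68
Hub - N1 - N2 - N4 - N5 - N3 - Hub: 20+5+3+26+7+5 = 66
Hub - N1 - N2 - N5 - N3 - N4 - Hub: 20+5+25+7+21+24 = 102
Hub - N1 - N2 - N5 - N4 - N3 - Hub: 20+5+25+26+21+5 = 102
Hub - N1 - N3 - N2 - N4 - N5 - Hub: 20+17+20+3+26+12 = 98
Hub - N1 - N3 - N2 - N5 - N4 - Hub: 20+17+20+25+26+24 = 132
Hub - N1 - N3 - N4 - N2 - N5 - Hub: 20+17+21+3+25+12 = 98
Hub - N1 - N3 - N4 - N5 - N2 - Hub: 20+17+21+26+25+23 = 132
Hub - N1 - N3 - N5 - N2 - N4 - Hub: 20+17+7+25+3+24 = 96
Hub - N1 - N3 - N5 - N4 - N2 - Hub: 20+17+7+26+3+23 = 96
Hub - N1 - N4 - N2 - N3 - N5 - Hub: 20+4+3+20+7+12 = 66
Hub - N1 - N4 - N2 - N5 - N3 - Hub: 20+4+3+25+7+5 = 64
… (46 more)
The minimum is 64.
One optimal route: Hub → N1 → N4 → N2 → N5 → N3 → Hub (or its reverse).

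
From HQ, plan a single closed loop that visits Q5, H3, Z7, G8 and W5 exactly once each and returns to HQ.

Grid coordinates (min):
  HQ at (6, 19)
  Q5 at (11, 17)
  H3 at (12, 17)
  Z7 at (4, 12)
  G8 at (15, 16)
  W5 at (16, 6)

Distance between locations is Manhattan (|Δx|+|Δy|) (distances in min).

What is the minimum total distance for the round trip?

Minimum total distance: 50 min.

HQ-Q5-H3-Z7-G8-W5-HQ: 7+1+13+15+11+23 = 70
HQ-Q5-H3-Z7-W5-G8-HQ: 7+1+13+18+11+12 = 62
HQ-Q5-H3-G8-Z7-W5-HQ: 7+1+4+15+18+23 = 68
HQ-Q5-H3-G8-W5-Z7-HQ: 7+1+4+11+18+9 = 50
HQ-Q5-H3-W5-Z7-G8-HQ: 7+1+15+18+15+12 = 68
HQ-Q5-H3-W5-G8-Z7-HQ: 7+1+15+11+15+9 = 58
HQ-Q5-Z7-H3-G8-W5-HQ: 7+12+13+4+11+23 = 70
HQ-Q5-Z7-H3-W5-G8-HQ: 7+12+13+15+11+12 = 70
HQ-Q5-Z7-G8-H3-W5-HQ: 7+12+15+4+15+23 = 76
HQ-Q5-Z7-G8-W5-H3-HQ: 7+12+15+11+15+8 = 68
HQ-Q5-Z7-W5-H3-G8-HQ: 7+12+18+15+4+12 = 68
HQ-Q5-Z7-W5-G8-H3-HQ: 7+12+18+11+4+8 = 60
HQ-Q5-G8-H3-Z7-W5-HQ: 7+5+4+13+18+23 = 70
HQ-Q5-G8-H3-W5-Z7-HQ: 7+5+4+15+18+9 = 58
… (46 more)
The minimum is 50.
One optimal route: HQ → Q5 → H3 → G8 → W5 → Z7 → HQ (or its reverse).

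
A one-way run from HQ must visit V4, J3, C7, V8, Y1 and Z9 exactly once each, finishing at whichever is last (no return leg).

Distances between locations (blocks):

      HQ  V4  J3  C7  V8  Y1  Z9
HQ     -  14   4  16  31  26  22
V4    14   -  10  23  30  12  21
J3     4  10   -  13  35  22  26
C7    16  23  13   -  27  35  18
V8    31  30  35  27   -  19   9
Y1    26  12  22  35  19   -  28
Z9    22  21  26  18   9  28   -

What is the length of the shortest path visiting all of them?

There are 6! = 720 possible orderings.
HQ→V4→J3→C7→V8→Y1→Z9: 14+10+13+27+19+28 = 111
HQ→V4→J3→C7→V8→Z9→Y1: 14+10+13+27+9+28 = 101
HQ→V4→J3→C7→Y1→V8→Z9: 14+10+13+35+19+9 = 100
HQ→V4→J3→C7→Y1→Z9→V8: 14+10+13+35+28+9 = 109
HQ→V4→J3→C7→Z9→V8→Y1: 14+10+13+18+9+19 = 83
HQ→V4→J3→C7→Z9→Y1→V8: 14+10+13+18+28+19 = 102
HQ→V4→J3→V8→C7→Y1→Z9: 14+10+35+27+35+28 = 149
HQ→V4→J3→V8→C7→Z9→Y1: 14+10+35+27+18+28 = 132
… (712 more)
HQ→J3→V4→Y1→V8→Z9→C7: 4+10+12+19+9+18 = 72  ← best
The minimum is 72.
One shortest path: HQ → J3 → V4 → Y1 → V8 → Z9 → C7.

Shortest open route: 72 blocks.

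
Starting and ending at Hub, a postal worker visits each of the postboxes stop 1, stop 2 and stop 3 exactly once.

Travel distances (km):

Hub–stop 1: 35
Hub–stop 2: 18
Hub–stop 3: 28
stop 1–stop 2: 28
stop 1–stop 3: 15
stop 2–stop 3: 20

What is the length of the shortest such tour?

88 km — the shortest possible round trip.

There are 3 distinct closed tours to check (reversals are equivalent).
Hub → stop 1 → stop 2 → stop 3 → Hub: 35+28+20+28 = 111
Hub → stop 1 → stop 3 → stop 2 → Hub: 35+15+20+18 = 88
Hub → stop 2 → stop 1 → stop 3 → Hub: 18+28+15+28 = 89
The minimum is 88.
One optimal route: Hub → stop 1 → stop 3 → stop 2 → Hub (or its reverse).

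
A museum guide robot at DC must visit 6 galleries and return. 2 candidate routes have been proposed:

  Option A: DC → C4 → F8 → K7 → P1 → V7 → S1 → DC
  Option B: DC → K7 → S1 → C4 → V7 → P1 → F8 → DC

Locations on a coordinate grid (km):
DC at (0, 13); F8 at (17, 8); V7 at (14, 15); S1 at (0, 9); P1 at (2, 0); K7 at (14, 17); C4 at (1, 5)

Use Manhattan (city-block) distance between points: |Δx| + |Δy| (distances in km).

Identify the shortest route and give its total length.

Option A: 9 + 19 + 12 + 29 + 27 + 20 + 4 = 120
Option B: 18 + 22 + 5 + 23 + 27 + 23 + 22 = 140

120 km — Option A is the shortest.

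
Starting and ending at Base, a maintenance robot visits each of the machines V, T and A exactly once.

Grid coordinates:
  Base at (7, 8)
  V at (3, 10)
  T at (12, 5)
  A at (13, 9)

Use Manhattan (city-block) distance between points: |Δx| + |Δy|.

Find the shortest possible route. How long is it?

There are 3 distinct closed tours to check (reversals are equivalent).
Base - V - T - A - Base: 6+14+5+7 = 32
Base - V - A - T - Base: 6+11+5+8 = 30
Base - T - V - A - Base: 8+14+11+7 = 40
The minimum is 30.
One optimal route: Base → V → A → T → Base (or its reverse).

30 — the shortest possible round trip.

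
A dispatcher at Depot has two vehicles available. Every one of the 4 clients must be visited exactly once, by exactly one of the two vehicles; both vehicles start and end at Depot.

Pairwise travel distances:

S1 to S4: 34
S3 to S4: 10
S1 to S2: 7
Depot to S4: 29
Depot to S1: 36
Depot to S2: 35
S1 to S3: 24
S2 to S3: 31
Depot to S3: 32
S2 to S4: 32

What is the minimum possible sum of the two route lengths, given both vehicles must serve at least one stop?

Check every non-empty split of the stops between the two vehicles; for each half take its own optimal tour:
  {S1} + {S2, S3, S4}: 72 + 105 = 177
  {S2} + {S1, S3, S4}: 70 + 99 = 169
  {S1, S2} + {S3, S4}: 78 + 71 = 149
  {S3} + {S1, S2, S4}: 64 + 104 = 168
  {S1, S3} + {S2, S4}: 92 + 96 = 188
  {S2, S3} + {S1, S4}: 98 + 99 = 197
  … (7 splits in total)
Best: vehicle 1 Depot → S1 → S2 → Depot = 78; vehicle 2 Depot → S3 → S4 → Depot = 71; combined 149.

149 — the smallest possible combined total.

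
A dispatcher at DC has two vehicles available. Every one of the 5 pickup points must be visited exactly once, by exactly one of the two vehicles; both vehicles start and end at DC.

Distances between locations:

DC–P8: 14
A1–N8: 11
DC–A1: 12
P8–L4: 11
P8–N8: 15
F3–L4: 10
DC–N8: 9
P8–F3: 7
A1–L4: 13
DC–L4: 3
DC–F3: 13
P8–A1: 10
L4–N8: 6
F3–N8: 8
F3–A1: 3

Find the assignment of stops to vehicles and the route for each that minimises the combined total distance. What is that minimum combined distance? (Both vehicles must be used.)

50 — the smallest possible combined total.

Check every non-empty split of the stops between the two vehicles; for each half take its own optimal tour:
  {P8} + {F3, A1, L4, N8}: 28 + 32 = 60
  {F3} + {P8, A1, L4, N8}: 26 + 44 = 70
  {P8, F3} + {A1, L4, N8}: 34 + 32 = 66
  {A1} + {P8, F3, L4, N8}: 24 + 38 = 62
  {P8, A1} + {F3, L4, N8}: 36 + 30 = 66
  {F3, A1} + {P8, L4, N8}: 28 + 38 = 66
  … (15 splits in total)
  {L4} + {P8, F3, A1, N8}: 6 + 44 = 50  ← best
Best: vehicle 1 DC → L4 → DC = 6; vehicle 2 DC → P8 → F3 → A1 → N8 → DC = 44; combined 50.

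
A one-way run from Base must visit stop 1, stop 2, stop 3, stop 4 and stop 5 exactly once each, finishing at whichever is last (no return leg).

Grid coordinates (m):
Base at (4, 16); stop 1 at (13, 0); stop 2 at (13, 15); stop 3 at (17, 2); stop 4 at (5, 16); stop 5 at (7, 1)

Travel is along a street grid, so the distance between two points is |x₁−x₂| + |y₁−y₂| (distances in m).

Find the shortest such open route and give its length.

Shortest open route: 40 m.

There are 5! = 120 possible orderings.
Base→stop 1→stop 2→stop 3→stop 4→stop 5: 25+15+17+26+17 = 100
Base→stop 1→stop 2→stop 3→stop 5→stop 4: 25+15+17+11+17 = 85
Base→stop 1→stop 2→stop 4→stop 3→stop 5: 25+15+9+26+11 = 86
Base→stop 1→stop 2→stop 4→stop 5→stop 3: 25+15+9+17+11 = 77
Base→stop 1→stop 2→stop 5→stop 3→stop 4: 25+15+20+11+26 = 97
Base→stop 1→stop 2→stop 5→stop 4→stop 3: 25+15+20+17+26 = 103
Base→stop 1→stop 3→stop 2→stop 4→stop 5: 25+6+17+9+17 = 74
Base→stop 1→stop 3→stop 2→stop 5→stop 4: 25+6+17+20+17 = 85
Base→stop 1→stop 3→stop 4→stop 2→stop 5: 25+6+26+9+20 = 86
Base→stop 1→stop 3→stop 4→stop 5→stop 2: 25+6+26+17+20 = 94
Base→stop 1→stop 3→stop 5→stop 2→stop 4: 25+6+11+20+9 = 71
Base→stop 1→stop 3→stop 5→stop 4→stop 2: 25+6+11+17+9 = 68
Base→stop 1→stop 4→stop 2→stop 3→stop 5: 25+24+9+17+11 = 86
Base→stop 1→stop 4→stop 2→stop 5→stop 3: 25+24+9+20+11 = 89
… (106 more)
Base→stop 4→stop 2→stop 3→stop 1→stop 5: 1+9+17+6+7 = 40  ← best
The minimum is 40.
One shortest path: Base → stop 4 → stop 2 → stop 3 → stop 1 → stop 5.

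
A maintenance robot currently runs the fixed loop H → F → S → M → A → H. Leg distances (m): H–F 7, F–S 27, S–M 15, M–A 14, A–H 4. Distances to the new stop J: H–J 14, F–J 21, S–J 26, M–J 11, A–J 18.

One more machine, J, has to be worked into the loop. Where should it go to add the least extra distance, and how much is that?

Insertion cost between consecutive stops i–j is d(i,J) + d(J,j) − d(i,j):
  between H and F: 14 + 21 − 7 = 28
  between F and S: 21 + 26 − 27 = 20
  between S and M: 26 + 11 − 15 = 22
  between M and A: 11 + 18 − 14 = 15
  between A and H: 18 + 14 − 4 = 28
Cheapest insertion is between M and A, adding 15.
New total = 67 + 15 = 82.

Minimum extra distance: 15 m, inserting J between M and A.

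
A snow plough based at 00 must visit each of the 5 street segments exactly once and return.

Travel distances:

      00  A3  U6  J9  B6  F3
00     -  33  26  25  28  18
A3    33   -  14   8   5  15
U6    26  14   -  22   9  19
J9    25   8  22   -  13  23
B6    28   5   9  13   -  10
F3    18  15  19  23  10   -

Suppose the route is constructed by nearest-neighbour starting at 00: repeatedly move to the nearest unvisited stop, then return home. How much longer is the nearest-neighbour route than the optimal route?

From 00: F3=18, J9=25, U6=26, B6=28, A3=33 → choose F3 (18).
From F3: B6=10, A3=15, U6=19, J9=23 → choose B6 (10).
From B6: A3=5, U6=9, J9=13 → choose A3 (5).
From A3: J9=8, U6=14 → choose J9 (8).
From J9: U6=22 → choose U6 (22).
NN route 00 → F3 → B6 → A3 → J9 → U6 → 00 costs 89.
Optimal: 00 → J9 → A3 → U6 → B6 → F3 → 00 costs 84 (by enumerating all 60 distinct tours).
Excess = 89 − 84 = 5.

5 longer than the optimal tour.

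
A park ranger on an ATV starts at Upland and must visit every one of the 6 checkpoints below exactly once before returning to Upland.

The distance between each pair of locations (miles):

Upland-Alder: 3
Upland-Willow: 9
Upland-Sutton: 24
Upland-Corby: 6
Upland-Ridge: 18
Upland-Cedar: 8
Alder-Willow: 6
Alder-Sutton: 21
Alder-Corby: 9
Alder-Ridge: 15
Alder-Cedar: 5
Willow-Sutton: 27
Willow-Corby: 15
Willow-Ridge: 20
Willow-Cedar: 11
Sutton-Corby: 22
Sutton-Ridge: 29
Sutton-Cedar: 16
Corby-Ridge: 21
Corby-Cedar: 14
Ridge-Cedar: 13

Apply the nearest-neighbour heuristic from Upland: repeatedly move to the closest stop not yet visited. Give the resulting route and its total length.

108 miles along Upland → Alder → Cedar → Willow → Corby → Ridge → Sutton → Upland.

Upland → [Alder:3 / Corby:6 / Cedar:8 / Willow:9 / Ridge:18 / Sutton:24] → Alder (3)
Alder → [Cedar:5 / Willow:6 / Corby:9 / Ridge:15 / Sutton:21] → Cedar (5)
Cedar → [Willow:11 / Ridge:13 / Corby:14 / Sutton:16] → Willow (11)
Willow → [Corby:15 / Ridge:20 / Sutton:27] → Corby (15)
Corby → [Ridge:21 / Sutton:22] → Ridge (21)
Ridge → [Sutton:29] → Sutton (29)
Return Sutton→Upland: 24.
Total = 3 + 5 + 11 + 15 + 21 + 29 + 24 = 108.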